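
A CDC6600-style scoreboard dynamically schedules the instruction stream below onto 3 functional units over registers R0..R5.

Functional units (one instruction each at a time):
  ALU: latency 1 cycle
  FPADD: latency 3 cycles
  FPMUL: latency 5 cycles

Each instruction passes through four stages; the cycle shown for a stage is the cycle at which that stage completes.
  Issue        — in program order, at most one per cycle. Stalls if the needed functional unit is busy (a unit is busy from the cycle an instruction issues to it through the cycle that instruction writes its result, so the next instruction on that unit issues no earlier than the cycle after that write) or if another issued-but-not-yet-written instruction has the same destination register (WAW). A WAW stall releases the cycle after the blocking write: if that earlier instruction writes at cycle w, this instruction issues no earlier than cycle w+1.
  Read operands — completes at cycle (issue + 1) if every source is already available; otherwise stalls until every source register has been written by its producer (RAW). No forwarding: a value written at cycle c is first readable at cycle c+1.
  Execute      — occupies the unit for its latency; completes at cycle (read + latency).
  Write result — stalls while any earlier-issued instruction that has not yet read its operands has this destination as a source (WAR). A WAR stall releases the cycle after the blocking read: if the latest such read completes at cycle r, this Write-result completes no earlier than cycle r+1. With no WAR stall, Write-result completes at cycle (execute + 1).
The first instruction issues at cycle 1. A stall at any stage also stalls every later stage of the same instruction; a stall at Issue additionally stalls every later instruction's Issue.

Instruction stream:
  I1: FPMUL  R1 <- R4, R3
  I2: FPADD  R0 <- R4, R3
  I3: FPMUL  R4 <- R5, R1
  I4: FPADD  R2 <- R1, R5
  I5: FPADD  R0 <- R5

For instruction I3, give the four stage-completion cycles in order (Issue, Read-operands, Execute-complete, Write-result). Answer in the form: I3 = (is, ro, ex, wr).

I1  is:1  ro:2  ex:7  wr:8
I2  is:2  ro:3  ex:6  wr:7
I3  is:9  ro:10  ex:15  wr:16  — struct: FPMUL busy until I1 writes@8
I4  is:10  ro:11  ex:14  wr:15
I5  is:16  ro:17  ex:20  wr:21  — struct: FPADD busy until I4 writes@15

I3 = (9, 10, 15, 16)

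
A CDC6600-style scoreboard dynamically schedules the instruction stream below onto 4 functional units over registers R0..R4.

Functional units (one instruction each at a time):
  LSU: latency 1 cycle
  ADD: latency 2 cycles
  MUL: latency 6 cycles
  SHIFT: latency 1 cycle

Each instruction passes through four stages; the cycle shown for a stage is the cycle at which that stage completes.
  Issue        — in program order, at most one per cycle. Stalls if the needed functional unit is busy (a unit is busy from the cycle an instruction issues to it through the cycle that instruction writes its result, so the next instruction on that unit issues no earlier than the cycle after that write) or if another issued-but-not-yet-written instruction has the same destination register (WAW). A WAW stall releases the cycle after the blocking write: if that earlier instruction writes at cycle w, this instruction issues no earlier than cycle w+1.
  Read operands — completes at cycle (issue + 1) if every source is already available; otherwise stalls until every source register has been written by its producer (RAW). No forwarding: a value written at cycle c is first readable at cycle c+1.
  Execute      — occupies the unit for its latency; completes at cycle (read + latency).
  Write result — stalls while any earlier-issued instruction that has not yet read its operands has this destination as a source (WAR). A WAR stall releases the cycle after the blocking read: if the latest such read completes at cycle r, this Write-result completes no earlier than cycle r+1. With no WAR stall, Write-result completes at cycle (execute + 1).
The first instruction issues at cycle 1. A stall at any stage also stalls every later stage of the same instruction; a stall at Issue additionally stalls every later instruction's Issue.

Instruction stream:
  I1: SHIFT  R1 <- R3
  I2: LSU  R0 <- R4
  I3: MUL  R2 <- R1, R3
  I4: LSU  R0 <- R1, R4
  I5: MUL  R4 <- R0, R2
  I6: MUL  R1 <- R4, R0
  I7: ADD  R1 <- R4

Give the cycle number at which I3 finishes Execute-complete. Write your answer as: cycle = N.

c1: I1 issues→SHIFT
c2: I1 reads · I2 issues→LSU
c3: I1 exec-done · I2 reads · I3 issues→MUL
c4: I1 writes R1 · I2 exec-done
c5: I2 writes R0 · I3 reads
c6: I4 issues→LSU
c7: I4 reads
c8: I4 exec-done
c9: I4 writes R0
c11: I3 exec-done
c12: I3 writes R2
c13: I5 issues→MUL
c14: I5 reads
c20: I5 exec-done
c21: I5 writes R4
c22: I6 issues→MUL
c23: I6 reads
c29: I6 exec-done
c30: I6 writes R1
c31: I7 issues→ADD
c32: I7 reads
c34: I7 exec-done
c35: I7 writes R1

cycle = 11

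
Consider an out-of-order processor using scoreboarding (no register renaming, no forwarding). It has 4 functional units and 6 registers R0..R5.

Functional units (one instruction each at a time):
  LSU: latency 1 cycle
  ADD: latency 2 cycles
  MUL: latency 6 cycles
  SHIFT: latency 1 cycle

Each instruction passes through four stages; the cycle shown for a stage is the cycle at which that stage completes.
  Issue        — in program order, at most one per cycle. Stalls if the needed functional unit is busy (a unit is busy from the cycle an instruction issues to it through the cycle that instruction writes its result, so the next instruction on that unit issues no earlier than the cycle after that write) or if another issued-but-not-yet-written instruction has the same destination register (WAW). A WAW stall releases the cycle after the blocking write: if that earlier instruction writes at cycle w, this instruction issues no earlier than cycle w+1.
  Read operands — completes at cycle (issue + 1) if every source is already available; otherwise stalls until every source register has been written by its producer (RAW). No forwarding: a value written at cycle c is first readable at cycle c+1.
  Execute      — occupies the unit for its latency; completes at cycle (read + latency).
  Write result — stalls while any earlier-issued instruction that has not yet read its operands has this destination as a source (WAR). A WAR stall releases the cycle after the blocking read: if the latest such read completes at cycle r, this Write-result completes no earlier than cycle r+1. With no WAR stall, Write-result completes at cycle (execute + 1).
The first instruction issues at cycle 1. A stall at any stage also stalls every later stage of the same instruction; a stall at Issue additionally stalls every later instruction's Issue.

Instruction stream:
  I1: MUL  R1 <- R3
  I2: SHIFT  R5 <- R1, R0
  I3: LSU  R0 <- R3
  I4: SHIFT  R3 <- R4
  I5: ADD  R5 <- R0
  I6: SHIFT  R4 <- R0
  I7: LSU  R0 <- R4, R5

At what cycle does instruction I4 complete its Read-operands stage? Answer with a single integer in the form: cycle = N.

1) issue 1, read 2, done 8, write 9
2) issue 2, read 10, done 11, write 12  <RAW R1: wait I1 write@9>
3) issue 3, read 4, done 5, write 11  <WAR R0: wait I2 read@10>
4) issue 13, read 14, done 15, write 16  <struct: SHIFT busy until I2 writes@12>
5) issue 14, read 15, done 17, write 18
6) issue 17, read 18, done 19, write 20  <struct: SHIFT busy until I4 writes@16>
7) issue 18, read 21, done 22, write 23  <RAW R4: wait I6 write@20>

cycle = 14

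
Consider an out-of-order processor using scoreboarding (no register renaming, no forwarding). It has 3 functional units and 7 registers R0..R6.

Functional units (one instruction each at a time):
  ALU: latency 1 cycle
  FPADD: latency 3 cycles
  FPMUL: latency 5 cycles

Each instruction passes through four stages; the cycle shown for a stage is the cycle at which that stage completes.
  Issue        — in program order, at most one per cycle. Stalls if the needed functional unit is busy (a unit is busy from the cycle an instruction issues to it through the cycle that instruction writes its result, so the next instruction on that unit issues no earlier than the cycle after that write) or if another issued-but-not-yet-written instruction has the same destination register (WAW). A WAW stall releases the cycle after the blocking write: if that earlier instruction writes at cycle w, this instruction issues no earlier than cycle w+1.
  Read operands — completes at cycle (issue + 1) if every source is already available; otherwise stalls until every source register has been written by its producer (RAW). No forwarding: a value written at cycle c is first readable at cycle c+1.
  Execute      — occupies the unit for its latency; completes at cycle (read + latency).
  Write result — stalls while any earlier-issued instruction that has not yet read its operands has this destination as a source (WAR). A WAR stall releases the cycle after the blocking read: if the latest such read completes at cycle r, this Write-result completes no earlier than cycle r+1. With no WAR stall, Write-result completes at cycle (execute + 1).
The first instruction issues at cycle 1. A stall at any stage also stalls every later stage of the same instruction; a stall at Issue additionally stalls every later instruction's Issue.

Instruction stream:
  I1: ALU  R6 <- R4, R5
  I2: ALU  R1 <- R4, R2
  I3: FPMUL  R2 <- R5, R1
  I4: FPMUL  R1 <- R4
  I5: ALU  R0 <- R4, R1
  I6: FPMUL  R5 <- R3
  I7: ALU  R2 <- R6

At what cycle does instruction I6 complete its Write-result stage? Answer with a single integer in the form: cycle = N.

cycle = 31

[1] I1 issues→ALU
[2] I1 reads
[3] I1 exec-done
[4] I1 writes R6
[5] I2 issues→ALU
[6] I2 reads · I3 issues→FPMUL
[7] I2 exec-done
[8] I2 writes R1
[9] I3 reads
[14] I3 exec-done
[15] I3 writes R2
[16] I4 issues→FPMUL
[17] I4 reads · I5 issues→ALU
[22] I4 exec-done
[23] I4 writes R1
[24] I5 reads · I6 issues→FPMUL
[25] I5 exec-done · I6 reads
[26] I5 writes R0
[27] I7 issues→ALU
[28] I7 reads
[29] I7 exec-done
[30] I6 exec-done · I7 writes R2
[31] I6 writes R5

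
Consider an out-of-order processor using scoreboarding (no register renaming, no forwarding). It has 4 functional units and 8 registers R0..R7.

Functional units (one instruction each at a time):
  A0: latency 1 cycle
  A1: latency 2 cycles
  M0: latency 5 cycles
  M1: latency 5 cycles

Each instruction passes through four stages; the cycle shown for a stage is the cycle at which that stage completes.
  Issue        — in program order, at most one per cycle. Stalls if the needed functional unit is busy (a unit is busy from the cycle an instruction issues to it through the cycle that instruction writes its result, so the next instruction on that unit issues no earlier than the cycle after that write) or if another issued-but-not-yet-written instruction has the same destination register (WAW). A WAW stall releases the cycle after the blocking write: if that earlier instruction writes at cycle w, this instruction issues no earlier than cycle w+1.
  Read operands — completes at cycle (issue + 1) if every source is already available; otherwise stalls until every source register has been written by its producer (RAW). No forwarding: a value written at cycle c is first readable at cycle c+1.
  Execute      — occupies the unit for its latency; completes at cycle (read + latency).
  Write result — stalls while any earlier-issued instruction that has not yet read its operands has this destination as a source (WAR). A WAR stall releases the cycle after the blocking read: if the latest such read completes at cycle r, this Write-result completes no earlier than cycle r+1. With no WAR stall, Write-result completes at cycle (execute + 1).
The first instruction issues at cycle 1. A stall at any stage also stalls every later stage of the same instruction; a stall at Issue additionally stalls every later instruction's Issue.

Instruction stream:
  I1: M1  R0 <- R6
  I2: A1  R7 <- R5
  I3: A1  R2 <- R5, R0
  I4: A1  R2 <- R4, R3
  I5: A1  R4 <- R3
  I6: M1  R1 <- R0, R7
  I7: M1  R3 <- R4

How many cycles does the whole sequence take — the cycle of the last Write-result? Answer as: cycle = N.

[I1] 1/2/7/8
[I2] 2/3/5/6
[I3] 7/9/11/12  (struct: A1 busy until I2 writes@6; RAW R0: wait I1 write@8)
[I4] 13/14/16/17  (struct: A1 busy until I3 writes@12)
[I5] 18/19/21/22  (struct: A1 busy until I4 writes@17)
[I6] 19/20/25/26
[I7] 27/28/33/34  (struct: M1 busy until I6 writes@26)

cycle = 34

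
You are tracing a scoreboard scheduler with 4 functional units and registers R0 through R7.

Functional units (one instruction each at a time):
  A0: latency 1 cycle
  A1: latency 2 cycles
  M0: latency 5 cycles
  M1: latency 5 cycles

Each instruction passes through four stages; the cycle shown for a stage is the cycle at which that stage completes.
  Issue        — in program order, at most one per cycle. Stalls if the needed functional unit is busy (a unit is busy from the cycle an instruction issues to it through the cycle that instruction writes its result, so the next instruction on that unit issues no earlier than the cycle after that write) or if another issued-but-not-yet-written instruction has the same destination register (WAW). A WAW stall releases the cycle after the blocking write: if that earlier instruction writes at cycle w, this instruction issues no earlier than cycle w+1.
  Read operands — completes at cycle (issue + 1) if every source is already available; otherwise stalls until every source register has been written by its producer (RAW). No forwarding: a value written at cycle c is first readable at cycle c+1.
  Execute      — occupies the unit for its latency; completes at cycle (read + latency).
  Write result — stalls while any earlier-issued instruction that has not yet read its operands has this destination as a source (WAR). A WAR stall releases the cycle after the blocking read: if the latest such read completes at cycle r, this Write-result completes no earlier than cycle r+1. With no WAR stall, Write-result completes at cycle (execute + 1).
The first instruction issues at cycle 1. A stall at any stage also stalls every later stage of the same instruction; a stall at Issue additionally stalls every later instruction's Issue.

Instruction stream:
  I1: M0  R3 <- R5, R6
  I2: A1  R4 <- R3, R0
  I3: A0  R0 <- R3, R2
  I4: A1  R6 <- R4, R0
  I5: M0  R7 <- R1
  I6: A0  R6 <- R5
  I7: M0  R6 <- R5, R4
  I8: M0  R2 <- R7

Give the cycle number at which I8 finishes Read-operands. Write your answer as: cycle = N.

cycle 1: issue I1 (M0)
cycle 2: I1 read-ops; issue I2 (A1)
cycle 3: issue I3 (A0)
cycle 7: I1 finished on M0
cycle 8: I1→R3
cycle 9: I2 read-ops; I3 read-ops
cycle 10: I3 finished on A0
cycle 11: I2 finished on A1; I3→R0
cycle 12: I2→R4
cycle 13: issue I4 (A1)
cycle 14: I4 read-ops; issue I5 (M0)
cycle 15: I5 read-ops
cycle 16: I4 finished on A1
cycle 17: I4→R6
cycle 18: issue I6 (A0)
cycle 19: I6 read-ops
cycle 20: I5 finished on M0; I6 finished on A0
cycle 21: I5→R7; I6→R6
cycle 22: issue I7 (M0)
cycle 23: I7 read-ops
cycle 28: I7 finished on M0
cycle 29: I7→R6
cycle 30: issue I8 (M0)
cycle 31: I8 read-ops
cycle 36: I8 finished on M0
cycle 37: I8→R2

cycle = 31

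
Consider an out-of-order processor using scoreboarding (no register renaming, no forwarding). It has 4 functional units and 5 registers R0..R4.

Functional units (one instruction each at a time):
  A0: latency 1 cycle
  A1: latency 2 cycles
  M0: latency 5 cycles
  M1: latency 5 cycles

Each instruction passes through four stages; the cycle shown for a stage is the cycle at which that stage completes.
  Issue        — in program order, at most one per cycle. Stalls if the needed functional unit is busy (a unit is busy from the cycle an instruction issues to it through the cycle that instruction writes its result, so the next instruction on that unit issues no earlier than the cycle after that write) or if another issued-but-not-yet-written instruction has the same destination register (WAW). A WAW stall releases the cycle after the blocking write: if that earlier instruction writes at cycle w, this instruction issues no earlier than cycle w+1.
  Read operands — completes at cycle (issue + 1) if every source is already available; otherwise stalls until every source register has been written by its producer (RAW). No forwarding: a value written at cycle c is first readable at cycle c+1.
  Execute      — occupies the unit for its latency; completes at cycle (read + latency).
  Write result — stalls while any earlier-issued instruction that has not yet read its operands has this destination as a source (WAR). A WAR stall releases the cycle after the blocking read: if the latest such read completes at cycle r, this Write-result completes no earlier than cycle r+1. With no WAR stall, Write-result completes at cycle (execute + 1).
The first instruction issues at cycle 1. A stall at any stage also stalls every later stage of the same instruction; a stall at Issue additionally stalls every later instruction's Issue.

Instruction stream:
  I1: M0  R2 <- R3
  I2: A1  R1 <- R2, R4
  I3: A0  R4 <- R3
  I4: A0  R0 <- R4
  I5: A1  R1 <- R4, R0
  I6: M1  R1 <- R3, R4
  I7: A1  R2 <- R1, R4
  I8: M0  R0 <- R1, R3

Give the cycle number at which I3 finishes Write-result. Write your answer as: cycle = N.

cycle = 10

[I1] 1/2/7/8
[I2] 2/9/11/12  (RAW R2: wait I1 write@8)
[I3] 3/4/5/10  (WAR R4: wait I2 read@9)
[I4] 11/12/13/14  (struct: A0 busy until I3 writes@10)
[I5] 13/15/17/18  (struct: A1 busy until I2 writes@12; RAW R0: wait I4 write@14)
[I6] 19/20/25/26  (WAW R1: wait I5 write@18)
[I7] 20/27/29/30  (RAW R1: wait I6 write@26)
[I8] 21/27/32/33  (RAW R1: wait I6 write@26)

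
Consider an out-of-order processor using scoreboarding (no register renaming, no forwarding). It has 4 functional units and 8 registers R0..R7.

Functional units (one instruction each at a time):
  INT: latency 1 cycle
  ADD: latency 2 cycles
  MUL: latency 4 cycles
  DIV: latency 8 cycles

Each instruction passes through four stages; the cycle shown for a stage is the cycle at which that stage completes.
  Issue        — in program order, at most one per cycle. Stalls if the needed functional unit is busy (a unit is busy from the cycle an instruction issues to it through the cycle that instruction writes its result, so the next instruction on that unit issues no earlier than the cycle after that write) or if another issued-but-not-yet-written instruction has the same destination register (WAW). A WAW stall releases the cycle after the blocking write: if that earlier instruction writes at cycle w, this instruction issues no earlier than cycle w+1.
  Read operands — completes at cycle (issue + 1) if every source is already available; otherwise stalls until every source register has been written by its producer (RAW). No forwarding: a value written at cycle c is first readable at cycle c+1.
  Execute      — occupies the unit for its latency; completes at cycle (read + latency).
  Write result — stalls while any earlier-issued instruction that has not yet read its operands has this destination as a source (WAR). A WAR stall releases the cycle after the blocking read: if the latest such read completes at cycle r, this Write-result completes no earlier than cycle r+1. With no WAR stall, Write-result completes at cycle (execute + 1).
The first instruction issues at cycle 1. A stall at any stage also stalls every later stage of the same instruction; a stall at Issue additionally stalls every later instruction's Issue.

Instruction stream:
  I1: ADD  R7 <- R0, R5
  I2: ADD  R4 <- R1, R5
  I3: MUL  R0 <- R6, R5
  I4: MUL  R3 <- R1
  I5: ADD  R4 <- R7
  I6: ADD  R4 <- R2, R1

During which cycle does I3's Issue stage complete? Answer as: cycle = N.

  I1 | 1 | 2 | 4 | 5
  I2 | 6 | 7 | 9 | 10   struct: ADD busy until I1 writes@5
  I3 | 7 | 8 | 12 | 13
  I4 | 14 | 15 | 19 | 20   struct: MUL busy until I3 writes@13
  I5 | 15 | 16 | 18 | 19
  I6 | 20 | 21 | 23 | 24   struct: ADD busy until I5 writes@19

cycle = 7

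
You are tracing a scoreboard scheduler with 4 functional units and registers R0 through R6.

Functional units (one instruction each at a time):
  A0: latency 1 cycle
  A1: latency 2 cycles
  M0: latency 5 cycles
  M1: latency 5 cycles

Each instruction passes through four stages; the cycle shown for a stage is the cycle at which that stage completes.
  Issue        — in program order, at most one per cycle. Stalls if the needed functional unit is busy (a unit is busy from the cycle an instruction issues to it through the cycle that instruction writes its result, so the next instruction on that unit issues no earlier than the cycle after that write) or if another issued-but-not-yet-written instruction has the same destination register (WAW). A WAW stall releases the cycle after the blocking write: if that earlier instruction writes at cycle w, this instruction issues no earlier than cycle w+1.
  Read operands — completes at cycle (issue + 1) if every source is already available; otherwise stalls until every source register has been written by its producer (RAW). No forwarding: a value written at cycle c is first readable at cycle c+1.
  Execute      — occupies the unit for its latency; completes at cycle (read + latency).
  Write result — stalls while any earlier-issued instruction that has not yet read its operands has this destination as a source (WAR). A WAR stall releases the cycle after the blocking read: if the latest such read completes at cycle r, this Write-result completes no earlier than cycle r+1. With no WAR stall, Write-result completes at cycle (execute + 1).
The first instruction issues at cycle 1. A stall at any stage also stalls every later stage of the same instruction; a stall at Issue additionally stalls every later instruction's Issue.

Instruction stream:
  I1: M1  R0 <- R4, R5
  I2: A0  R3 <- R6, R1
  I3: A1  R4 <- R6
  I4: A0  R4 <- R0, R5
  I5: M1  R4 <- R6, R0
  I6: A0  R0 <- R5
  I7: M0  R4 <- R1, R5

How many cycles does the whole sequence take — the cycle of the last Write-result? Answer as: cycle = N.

cycle = 27

[I1] 1/2/7/8
[I2] 2/3/4/5
[I3] 3/4/6/7
[I4] 8/9/10/11  (WAW R4: wait I3 write@7)
[I5] 12/13/18/19  (WAW R4: wait I4 write@11)
[I6] 13/14/15/16
[I7] 20/21/26/27  (WAW R4: wait I5 write@19)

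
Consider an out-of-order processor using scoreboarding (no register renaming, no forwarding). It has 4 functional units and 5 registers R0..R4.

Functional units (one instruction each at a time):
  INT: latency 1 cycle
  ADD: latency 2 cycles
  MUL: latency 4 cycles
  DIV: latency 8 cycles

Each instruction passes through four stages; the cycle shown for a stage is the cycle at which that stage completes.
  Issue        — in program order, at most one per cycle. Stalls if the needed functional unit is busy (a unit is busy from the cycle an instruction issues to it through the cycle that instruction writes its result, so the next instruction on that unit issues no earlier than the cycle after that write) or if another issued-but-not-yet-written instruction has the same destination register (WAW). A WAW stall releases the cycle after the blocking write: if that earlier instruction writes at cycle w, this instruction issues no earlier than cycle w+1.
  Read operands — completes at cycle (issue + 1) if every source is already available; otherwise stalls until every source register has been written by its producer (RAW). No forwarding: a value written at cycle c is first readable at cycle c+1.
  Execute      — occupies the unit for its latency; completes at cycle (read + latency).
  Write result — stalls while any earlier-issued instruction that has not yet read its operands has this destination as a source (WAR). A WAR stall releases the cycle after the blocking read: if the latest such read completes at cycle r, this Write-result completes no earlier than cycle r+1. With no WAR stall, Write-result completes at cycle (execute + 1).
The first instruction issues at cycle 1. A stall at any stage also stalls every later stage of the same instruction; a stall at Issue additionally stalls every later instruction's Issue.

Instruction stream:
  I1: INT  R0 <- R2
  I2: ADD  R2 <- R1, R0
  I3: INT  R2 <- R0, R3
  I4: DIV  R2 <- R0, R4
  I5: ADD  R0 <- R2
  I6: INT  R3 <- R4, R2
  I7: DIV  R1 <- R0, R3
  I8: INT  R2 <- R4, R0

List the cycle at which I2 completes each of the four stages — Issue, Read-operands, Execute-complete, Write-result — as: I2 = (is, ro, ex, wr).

I2 = (2, 5, 7, 8)

I1  is:1  ro:2  ex:3  wr:4
I2  is:2  ro:5  ex:7  wr:8  — RAW R0: wait I1 write@4
I3  is:9  ro:10  ex:11  wr:12  — WAW R2: wait I2 write@8
I4  is:13  ro:14  ex:22  wr:23  — WAW R2: wait I3 write@12
I5  is:14  ro:24  ex:26  wr:27  — RAW R2: wait I4 write@23
I6  is:15  ro:24  ex:25  wr:26  — RAW R2: wait I4 write@23
I7  is:24  ro:28  ex:36  wr:37  — struct: DIV busy until I4 writes@23, RAW R0: wait I5 write@27
I8  is:27  ro:28  ex:29  wr:30  — struct: INT busy until I6 writes@26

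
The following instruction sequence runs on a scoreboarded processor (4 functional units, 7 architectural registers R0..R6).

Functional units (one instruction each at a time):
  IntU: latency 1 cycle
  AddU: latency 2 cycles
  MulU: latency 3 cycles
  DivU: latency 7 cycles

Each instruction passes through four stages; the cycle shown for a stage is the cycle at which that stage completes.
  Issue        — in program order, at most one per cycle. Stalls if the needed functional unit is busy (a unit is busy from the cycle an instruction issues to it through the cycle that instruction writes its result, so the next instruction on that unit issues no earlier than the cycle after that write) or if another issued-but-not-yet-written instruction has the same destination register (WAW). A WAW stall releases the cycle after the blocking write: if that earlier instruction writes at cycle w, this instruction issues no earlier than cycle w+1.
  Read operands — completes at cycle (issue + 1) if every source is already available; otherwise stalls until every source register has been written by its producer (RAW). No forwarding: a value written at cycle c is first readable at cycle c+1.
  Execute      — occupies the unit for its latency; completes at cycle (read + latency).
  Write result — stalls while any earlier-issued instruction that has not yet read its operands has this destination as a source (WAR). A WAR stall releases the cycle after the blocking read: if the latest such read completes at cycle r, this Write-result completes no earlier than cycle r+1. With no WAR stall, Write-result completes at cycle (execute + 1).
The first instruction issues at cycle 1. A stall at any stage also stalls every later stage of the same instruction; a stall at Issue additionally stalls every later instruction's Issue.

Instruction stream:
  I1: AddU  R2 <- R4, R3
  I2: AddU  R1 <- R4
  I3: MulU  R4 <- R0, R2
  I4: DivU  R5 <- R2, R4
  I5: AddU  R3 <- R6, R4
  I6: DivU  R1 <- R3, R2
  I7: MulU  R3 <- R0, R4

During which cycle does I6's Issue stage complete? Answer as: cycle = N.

t=1  I1→AddU
t=2  I1 RO
t=4  I1 EX
t=5  I1 WR R2
t=6  I2→AddU
t=7  I2 RO; I3→MulU
t=8  I3 RO; I4→DivU
t=9  I2 EX
t=10  I2 WR R1
t=11  I3 EX; I5→AddU
t=12  I3 WR R4
t=13  I4 RO; I5 RO
t=15  I5 EX
t=16  I5 WR R3
t=20  I4 EX
t=21  I4 WR R5
t=22  I6→DivU
t=23  I6 RO; I7→MulU
t=24  I7 RO
t=27  I7 EX
t=28  I7 WR R3
t=30  I6 EX
t=31  I6 WR R1

cycle = 22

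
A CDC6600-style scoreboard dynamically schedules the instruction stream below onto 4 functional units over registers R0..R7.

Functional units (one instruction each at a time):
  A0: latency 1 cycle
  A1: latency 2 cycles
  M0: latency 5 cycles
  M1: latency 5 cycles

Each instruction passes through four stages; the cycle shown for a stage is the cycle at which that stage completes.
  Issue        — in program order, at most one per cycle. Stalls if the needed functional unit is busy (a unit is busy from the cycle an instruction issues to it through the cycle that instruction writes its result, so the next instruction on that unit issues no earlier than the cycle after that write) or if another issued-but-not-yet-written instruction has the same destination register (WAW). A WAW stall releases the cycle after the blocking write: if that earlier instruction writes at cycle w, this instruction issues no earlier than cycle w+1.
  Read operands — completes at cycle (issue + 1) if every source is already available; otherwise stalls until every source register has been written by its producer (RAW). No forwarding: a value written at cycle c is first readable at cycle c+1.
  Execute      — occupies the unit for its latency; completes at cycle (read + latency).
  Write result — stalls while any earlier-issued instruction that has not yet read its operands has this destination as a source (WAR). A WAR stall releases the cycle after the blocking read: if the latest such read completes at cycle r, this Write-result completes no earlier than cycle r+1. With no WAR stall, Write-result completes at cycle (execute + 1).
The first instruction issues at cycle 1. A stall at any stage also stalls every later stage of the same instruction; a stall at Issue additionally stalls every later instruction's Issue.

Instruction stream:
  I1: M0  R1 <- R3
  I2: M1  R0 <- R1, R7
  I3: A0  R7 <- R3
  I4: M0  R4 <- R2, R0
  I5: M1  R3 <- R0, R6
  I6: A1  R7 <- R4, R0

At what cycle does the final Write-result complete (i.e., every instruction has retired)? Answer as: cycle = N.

cycle = 26

cycle 1: I1 dispatched to M0
cycle 2: I1 operands ready · I2 dispatched to M1
cycle 3: I3 dispatched to A0
cycle 4: I3 operands ready
cycle 5: I3 complete
cycle 7: I1 complete
cycle 8: R1←I1
cycle 9: I2 operands ready · I4 dispatched to M0
cycle 10: R7←I3
cycle 14: I2 complete
cycle 15: R0←I2
cycle 16: I4 operands ready · I5 dispatched to M1
cycle 17: I5 operands ready · I6 dispatched to A1
cycle 21: I4 complete
cycle 22: R4←I4 · I5 complete
cycle 23: R3←I5 · I6 operands ready
cycle 25: I6 complete
cycle 26: R7←I6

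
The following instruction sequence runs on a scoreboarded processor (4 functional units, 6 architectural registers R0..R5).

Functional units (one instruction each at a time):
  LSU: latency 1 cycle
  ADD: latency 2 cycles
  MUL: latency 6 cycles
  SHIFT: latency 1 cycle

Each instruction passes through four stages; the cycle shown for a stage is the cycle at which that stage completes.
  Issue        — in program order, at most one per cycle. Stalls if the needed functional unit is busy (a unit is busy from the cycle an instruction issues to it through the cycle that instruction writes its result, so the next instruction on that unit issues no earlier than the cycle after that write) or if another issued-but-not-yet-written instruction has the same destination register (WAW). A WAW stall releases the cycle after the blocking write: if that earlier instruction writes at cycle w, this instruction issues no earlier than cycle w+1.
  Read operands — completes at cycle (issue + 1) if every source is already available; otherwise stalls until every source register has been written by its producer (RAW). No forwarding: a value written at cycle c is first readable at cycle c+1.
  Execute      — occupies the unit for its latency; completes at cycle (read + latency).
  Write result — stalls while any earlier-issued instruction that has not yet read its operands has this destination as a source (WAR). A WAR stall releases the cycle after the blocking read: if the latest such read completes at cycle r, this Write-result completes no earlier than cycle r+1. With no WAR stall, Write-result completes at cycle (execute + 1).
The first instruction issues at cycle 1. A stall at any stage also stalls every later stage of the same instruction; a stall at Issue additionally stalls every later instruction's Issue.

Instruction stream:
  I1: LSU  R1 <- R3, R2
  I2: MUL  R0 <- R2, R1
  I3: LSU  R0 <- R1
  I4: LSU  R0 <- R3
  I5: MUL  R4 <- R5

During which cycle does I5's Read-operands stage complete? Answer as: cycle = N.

cycle = 19

1) issue 1, read 2, done 3, write 4
2) issue 2, read 5, done 11, write 12  <RAW R1: wait I1 write@4>
3) issue 13, read 14, done 15, write 16  <WAW R0: wait I2 write@12>
4) issue 17, read 18, done 19, write 20  <struct: LSU busy until I3 writes@16>
5) issue 18, read 19, done 25, write 26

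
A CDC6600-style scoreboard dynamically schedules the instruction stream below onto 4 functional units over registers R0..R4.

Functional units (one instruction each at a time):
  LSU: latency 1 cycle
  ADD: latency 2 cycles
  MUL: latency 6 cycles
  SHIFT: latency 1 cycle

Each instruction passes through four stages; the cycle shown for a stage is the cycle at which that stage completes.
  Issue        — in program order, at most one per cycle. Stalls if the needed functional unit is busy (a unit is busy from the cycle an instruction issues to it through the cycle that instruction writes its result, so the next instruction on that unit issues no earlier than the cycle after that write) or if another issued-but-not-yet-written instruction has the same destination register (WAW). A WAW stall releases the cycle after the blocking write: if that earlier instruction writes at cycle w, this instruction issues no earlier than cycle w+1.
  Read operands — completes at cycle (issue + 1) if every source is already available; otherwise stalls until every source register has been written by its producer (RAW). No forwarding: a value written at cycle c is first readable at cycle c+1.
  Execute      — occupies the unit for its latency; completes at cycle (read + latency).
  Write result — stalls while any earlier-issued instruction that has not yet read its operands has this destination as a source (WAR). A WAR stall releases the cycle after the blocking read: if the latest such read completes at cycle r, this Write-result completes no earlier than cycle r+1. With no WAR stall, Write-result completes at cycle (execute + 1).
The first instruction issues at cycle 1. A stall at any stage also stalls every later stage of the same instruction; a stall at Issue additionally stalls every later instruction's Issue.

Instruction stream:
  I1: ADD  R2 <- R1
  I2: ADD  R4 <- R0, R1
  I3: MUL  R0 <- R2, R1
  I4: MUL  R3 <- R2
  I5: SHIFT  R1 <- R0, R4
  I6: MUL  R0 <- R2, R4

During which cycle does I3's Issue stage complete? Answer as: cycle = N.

1) issue 1, read 2, done 4, write 5
2) issue 6, read 7, done 9, write 10  <struct: ADD busy until I1 writes@5>
3) issue 7, read 8, done 14, write 15
4) issue 16, read 17, done 23, write 24  <struct: MUL busy until I3 writes@15>
5) issue 17, read 18, done 19, write 20
6) issue 25, read 26, done 32, write 33  <struct: MUL busy until I4 writes@24>

cycle = 7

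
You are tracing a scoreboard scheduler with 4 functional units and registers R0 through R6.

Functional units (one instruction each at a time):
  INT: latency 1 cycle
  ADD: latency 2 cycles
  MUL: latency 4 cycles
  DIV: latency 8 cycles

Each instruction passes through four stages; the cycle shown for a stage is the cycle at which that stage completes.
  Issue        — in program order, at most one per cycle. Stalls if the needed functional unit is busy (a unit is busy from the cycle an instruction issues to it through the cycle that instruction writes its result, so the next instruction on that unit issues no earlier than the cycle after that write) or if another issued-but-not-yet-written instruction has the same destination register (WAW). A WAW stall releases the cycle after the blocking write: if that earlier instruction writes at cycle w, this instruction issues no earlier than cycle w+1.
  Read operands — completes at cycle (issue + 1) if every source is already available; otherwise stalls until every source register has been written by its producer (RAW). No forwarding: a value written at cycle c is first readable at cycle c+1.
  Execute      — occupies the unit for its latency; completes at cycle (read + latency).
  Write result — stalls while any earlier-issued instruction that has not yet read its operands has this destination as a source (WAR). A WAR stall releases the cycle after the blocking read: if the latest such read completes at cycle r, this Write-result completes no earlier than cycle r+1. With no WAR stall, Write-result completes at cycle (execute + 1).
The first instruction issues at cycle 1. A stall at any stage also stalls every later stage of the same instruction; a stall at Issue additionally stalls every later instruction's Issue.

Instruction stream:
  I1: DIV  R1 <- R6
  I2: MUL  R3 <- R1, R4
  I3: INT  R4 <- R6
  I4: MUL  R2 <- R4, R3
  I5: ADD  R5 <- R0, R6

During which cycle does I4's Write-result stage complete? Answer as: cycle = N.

cycle 1: issue I1 (DIV)
cycle 2: I1 read-ops; issue I2 (MUL)
cycle 3: issue I3 (INT)
cycle 4: I3 read-ops
cycle 5: I3 finished on INT
cycle 10: I1 finished on DIV
cycle 11: I1→R1
cycle 12: I2 read-ops
cycle 13: I3→R4
cycle 16: I2 finished on MUL
cycle 17: I2→R3
cycle 18: issue I4 (MUL)
cycle 19: I4 read-ops; issue I5 (ADD)
cycle 20: I5 read-ops
cycle 22: I5 finished on ADD
cycle 23: I4 finished on MUL; I5→R5
cycle 24: I4→R2

cycle = 24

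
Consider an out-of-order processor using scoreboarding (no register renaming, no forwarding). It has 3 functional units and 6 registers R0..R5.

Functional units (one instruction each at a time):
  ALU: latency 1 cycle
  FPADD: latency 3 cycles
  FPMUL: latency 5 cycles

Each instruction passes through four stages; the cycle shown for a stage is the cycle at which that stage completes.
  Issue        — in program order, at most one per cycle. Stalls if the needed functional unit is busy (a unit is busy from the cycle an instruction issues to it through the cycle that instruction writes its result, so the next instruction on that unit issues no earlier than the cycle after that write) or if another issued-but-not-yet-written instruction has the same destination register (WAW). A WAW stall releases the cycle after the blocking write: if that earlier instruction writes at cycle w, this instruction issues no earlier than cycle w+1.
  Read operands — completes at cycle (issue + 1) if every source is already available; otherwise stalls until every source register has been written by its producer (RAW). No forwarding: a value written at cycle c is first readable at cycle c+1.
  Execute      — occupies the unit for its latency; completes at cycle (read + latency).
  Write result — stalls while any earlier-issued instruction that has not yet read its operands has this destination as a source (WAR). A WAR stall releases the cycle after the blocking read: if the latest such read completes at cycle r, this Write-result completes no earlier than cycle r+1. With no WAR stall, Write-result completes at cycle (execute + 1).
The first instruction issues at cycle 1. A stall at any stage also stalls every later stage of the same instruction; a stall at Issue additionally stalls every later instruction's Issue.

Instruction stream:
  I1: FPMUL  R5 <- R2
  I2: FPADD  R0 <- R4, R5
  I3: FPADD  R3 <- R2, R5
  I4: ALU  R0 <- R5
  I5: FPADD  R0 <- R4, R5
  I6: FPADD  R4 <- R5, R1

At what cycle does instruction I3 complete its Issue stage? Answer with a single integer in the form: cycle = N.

1) issue 1, read 2, done 7, write 8
2) issue 2, read 9, done 12, write 13  <RAW R5: wait I1 write@8>
3) issue 14, read 15, done 18, write 19  <struct: FPADD busy until I2 writes@13>
4) issue 15, read 16, done 17, write 18
5) issue 20, read 21, done 24, write 25  <struct: FPADD busy until I3 writes@19>
6) issue 26, read 27, done 30, write 31  <struct: FPADD busy until I5 writes@25>

cycle = 14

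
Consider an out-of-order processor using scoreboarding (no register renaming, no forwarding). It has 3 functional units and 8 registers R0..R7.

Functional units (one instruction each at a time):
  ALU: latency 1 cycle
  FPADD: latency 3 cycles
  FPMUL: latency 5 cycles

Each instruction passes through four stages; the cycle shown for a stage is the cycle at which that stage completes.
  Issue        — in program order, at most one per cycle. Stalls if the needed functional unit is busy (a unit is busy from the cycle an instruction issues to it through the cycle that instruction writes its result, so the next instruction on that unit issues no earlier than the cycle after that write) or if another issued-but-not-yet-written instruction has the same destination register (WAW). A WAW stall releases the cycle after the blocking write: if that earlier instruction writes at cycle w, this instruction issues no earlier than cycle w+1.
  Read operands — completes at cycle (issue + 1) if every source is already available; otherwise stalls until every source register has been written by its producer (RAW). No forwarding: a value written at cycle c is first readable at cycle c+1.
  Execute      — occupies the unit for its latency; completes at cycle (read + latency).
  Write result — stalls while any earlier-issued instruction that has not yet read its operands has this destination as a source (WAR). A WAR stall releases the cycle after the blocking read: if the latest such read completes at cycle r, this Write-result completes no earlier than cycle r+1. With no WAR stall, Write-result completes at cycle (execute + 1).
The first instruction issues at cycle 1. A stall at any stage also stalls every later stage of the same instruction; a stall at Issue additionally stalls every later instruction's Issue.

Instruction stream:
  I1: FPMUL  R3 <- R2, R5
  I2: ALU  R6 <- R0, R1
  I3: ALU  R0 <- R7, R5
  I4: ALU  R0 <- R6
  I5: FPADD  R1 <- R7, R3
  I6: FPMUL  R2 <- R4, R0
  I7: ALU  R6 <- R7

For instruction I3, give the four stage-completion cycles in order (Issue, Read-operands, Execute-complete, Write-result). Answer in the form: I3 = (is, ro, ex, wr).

I3 = (6, 7, 8, 9)

I1: IS=1 RO=2 EX=7 WR=8
I2: IS=2 RO=3 EX=4 WR=5
I3: IS=6 RO=7 EX=8 WR=9  [struct: ALU busy until I2 writes@5]
I4: IS=10 RO=11 EX=12 WR=13  [struct: ALU busy until I3 writes@9]
I5: IS=11 RO=12 EX=15 WR=16
I6: IS=12 RO=14 EX=19 WR=20  [RAW R0: wait I4 write@13]
I7: IS=14 RO=15 EX=16 WR=17  [struct: ALU busy until I4 writes@13]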